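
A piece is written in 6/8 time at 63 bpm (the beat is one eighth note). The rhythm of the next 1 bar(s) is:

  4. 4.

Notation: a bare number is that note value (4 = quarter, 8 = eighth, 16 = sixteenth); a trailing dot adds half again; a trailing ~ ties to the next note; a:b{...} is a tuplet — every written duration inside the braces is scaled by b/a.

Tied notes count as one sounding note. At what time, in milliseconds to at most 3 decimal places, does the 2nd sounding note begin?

1. 0.0ms @ 0 + 2857.143ms (3)
2. 2857.143ms @ 3 + 2857.143ms (3)

note 2 onset = 3b = 2857.143ms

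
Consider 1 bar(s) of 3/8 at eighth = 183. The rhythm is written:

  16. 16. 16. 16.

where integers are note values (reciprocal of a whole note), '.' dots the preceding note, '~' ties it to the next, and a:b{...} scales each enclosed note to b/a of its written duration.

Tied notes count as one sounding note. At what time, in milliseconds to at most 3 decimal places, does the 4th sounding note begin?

1. 0.0ms @ 0 + 245.902ms (3/4)
2. 245.902ms @ 3/4 + 245.902ms (3/4)
3. 491.803ms @ 3/2 + 245.902ms (3/4)
4. 737.705ms @ 9/4 + 245.902ms (3/4)

note 4 onset = 9/4b = 737.705ms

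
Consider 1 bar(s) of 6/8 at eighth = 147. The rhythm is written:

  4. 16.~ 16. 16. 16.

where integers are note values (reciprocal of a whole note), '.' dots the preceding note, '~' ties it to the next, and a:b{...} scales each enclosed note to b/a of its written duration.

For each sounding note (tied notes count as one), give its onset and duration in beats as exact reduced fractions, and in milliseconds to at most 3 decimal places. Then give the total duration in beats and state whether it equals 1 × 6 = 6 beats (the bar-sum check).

1) 0.0ms=0b +1224.49ms=3b
2) 1224.49ms=3b +612.245ms=3/2b
3) 1836.735ms=9/2b +306.122ms=3/4b
4) 2142.857ms=21/4b +306.122ms=3/4b
Σ=6b of 6 (147bpm 6/8) — PASS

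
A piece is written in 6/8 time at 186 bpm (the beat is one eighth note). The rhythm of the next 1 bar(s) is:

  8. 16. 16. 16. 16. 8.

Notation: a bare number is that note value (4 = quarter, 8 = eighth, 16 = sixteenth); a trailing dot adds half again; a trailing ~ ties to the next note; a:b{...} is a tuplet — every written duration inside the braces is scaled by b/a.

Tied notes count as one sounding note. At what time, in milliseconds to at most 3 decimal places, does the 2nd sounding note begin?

1. 0.0ms @ 0 + 483.871ms (3/2)
2. 483.871ms @ 3/2 + 241.935ms (3/4)
3. 725.806ms @ 9/4 + 241.935ms (3/4)
4. 967.742ms @ 3 + 241.935ms (3/4)
5. 1209.677ms @ 15/4 + 241.935ms (3/4)
6. 1451.613ms @ 9/2 + 483.871ms (3/2)

note 2 onset = 3/2b = 483.871ms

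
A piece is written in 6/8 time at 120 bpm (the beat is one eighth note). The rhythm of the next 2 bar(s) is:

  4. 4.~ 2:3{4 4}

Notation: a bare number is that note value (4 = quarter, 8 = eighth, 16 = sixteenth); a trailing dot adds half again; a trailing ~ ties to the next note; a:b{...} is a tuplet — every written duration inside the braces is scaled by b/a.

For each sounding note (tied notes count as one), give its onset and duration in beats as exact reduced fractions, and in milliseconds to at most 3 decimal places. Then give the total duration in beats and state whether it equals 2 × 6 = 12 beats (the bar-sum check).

1) 0.0ms=0b +1500.0ms=3b
2) 1500.0ms=3b +3000.0ms=6b
3) 4500.0ms=9b +1500.0ms=3b
Σ=12b of 12 (120bpm 6/8) — PASS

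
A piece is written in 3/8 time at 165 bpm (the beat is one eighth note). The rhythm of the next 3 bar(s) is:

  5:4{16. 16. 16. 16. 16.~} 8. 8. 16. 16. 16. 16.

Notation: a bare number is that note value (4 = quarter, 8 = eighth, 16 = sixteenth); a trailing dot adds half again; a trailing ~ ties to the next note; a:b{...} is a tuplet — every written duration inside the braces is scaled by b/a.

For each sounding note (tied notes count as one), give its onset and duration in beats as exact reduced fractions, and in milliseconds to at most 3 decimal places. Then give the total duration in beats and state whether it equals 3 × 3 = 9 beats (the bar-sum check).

1) 0.0ms=0b +218.182ms=3/5b
2) 218.182ms=3/5b +218.182ms=3/5b
3) 436.364ms=6/5b +218.182ms=3/5b
4) 654.545ms=9/5b +218.182ms=3/5b
5) 872.727ms=12/5b +763.636ms=21/10b
6) 1636.364ms=9/2b +545.455ms=3/2b
7) 2181.818ms=6b +272.727ms=3/4b
8) 2454.545ms=27/4b +272.727ms=3/4b
9) 2727.273ms=15/2b +272.727ms=3/4b
10) 3000.0ms=33/4b +272.727ms=3/4b
Σ=9b of 9 (165bpm 3/8) — PASS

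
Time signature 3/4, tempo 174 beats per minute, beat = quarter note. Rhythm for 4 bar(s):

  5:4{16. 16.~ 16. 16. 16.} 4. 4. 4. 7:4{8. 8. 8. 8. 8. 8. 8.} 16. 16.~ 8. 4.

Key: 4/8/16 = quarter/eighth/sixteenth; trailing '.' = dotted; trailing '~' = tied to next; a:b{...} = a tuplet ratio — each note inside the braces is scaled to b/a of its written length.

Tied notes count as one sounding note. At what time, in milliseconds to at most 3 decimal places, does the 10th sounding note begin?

note 10 onset = 48/7b = 2364.532ms

1. 0.0ms @ 0 + 103.448ms (3/10)
2. 103.448ms @ 3/10 + 206.897ms (3/5)
3. 310.345ms @ 9/10 + 103.448ms (3/10)
4. 413.793ms @ 6/5 + 103.448ms (3/10)
5. 517.241ms @ 3/2 + 517.241ms (3/2)
6. 1034.483ms @ 3 + 517.241ms (3/2)
7. 1551.724ms @ 9/2 + 517.241ms (3/2)
8. 2068.966ms @ 6 + 147.783ms (3/7)
9. 2216.749ms @ 45/7 + 147.783ms (3/7)
10. 2364.532ms @ 48/7 + 147.783ms (3/7)
11. 2512.315ms @ 51/7 + 147.783ms (3/7)
12. 2660.099ms @ 54/7 + 147.783ms (3/7)
13. 2807.882ms @ 57/7 + 147.783ms (3/7)
14. 2955.665ms @ 60/7 + 147.783ms (3/7)
15. 3103.448ms @ 9 + 129.31ms (3/8)
16. 3232.759ms @ 75/8 + 387.931ms (9/8)
17. 3620.69ms @ 21/2 + 517.241ms (3/2)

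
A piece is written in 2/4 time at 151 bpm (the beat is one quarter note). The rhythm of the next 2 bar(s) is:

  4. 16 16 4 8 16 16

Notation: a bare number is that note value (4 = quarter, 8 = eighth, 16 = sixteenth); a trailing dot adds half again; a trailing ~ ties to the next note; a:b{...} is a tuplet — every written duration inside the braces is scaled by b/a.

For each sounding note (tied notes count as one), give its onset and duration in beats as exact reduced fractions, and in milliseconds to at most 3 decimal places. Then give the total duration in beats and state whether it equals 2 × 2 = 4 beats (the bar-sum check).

1) 0.0ms=0b +596.026ms=3/2b
2) 596.026ms=3/2b +99.338ms=1/4b
3) 695.364ms=7/4b +99.338ms=1/4b
4) 794.702ms=2b +397.351ms=1b
5) 1192.053ms=3b +198.675ms=1/2b
6) 1390.728ms=7/2b +99.338ms=1/4b
7) 1490.066ms=15/4b +99.338ms=1/4b
Σ=4b of 4 (151bpm 2/4) — PASS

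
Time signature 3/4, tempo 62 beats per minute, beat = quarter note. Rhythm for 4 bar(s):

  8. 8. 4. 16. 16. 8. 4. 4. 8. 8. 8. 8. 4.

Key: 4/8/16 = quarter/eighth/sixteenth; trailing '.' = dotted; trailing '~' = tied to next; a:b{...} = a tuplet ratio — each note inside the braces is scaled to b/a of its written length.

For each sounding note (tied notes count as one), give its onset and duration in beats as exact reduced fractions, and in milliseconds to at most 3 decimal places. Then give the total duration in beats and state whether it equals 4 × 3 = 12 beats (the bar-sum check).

1) 0.0ms=0b +725.806ms=3/4b
2) 725.806ms=3/4b +725.806ms=3/4b
3) 1451.613ms=3/2b +1451.613ms=3/2b
4) 2903.226ms=3b +362.903ms=3/8b
5) 3266.129ms=27/8b +362.903ms=3/8b
6) 3629.032ms=15/4b +725.806ms=3/4b
7) 4354.839ms=9/2b +1451.613ms=3/2b
8) 5806.452ms=6b +1451.613ms=3/2b
9) 7258.065ms=15/2b +725.806ms=3/4b
10) 7983.871ms=33/4b +725.806ms=3/4b
11) 8709.677ms=9b +725.806ms=3/4b
12) 9435.484ms=39/4b +725.806ms=3/4b
13) 10161.29ms=21/2b +1451.613ms=3/2b
Σ=12b of 12 (62bpm 3/4) — PASS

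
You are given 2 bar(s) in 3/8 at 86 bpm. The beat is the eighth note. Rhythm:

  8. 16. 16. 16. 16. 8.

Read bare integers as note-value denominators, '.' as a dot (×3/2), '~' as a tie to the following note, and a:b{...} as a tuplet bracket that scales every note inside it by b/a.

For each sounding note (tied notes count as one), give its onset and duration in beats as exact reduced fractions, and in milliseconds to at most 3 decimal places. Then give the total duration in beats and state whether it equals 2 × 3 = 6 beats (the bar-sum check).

1) 0.0ms=0b +1046.512ms=3/2b
2) 1046.512ms=3/2b +523.256ms=3/4b
3) 1569.767ms=9/4b +523.256ms=3/4b
4) 2093.023ms=3b +523.256ms=3/4b
5) 2616.279ms=15/4b +523.256ms=3/4b
6) 3139.535ms=9/2b +1046.512ms=3/2b
Σ=6b of 6 (86bpm 3/8) — PASS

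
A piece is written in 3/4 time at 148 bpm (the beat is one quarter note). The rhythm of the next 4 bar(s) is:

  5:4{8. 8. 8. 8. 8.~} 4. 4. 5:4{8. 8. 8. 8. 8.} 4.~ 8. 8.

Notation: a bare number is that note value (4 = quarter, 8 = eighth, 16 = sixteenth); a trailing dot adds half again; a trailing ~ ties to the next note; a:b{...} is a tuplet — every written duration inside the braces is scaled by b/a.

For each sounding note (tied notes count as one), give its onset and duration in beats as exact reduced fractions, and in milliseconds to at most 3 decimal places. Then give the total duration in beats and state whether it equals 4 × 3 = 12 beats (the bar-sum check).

1) 0.0ms=0b +243.243ms=3/5b
2) 243.243ms=3/5b +243.243ms=3/5b
3) 486.486ms=6/5b +243.243ms=3/5b
4) 729.73ms=9/5b +243.243ms=3/5b
5) 972.973ms=12/5b +851.351ms=21/10b
6) 1824.324ms=9/2b +608.108ms=3/2b
7) 2432.432ms=6b +243.243ms=3/5b
8) 2675.676ms=33/5b +243.243ms=3/5b
9) 2918.919ms=36/5b +243.243ms=3/5b
10) 3162.162ms=39/5b +243.243ms=3/5b
11) 3405.405ms=42/5b +243.243ms=3/5b
12) 3648.649ms=9b +912.162ms=9/4b
13) 4560.811ms=45/4b +304.054ms=3/4b
Σ=12b of 12 (148bpm 3/4) — PASS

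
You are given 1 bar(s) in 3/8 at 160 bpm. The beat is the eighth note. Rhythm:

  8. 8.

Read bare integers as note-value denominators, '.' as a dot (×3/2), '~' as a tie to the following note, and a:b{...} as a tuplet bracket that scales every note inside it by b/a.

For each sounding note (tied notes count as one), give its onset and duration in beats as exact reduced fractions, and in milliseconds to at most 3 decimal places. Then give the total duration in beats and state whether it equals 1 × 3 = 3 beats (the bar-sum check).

1) 0.0ms=0b +562.5ms=3/2b
2) 562.5ms=3/2b +562.5ms=3/2b
Σ=3b of 3 (160bpm 3/8) — PASS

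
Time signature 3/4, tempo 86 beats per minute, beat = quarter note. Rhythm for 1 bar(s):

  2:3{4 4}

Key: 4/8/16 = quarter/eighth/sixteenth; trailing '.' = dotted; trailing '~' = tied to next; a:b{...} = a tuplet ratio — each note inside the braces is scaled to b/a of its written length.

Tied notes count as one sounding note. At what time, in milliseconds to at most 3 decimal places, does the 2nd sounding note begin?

note 2 onset = 3/2b = 1046.512ms

1. 0.0ms @ 0 + 1046.512ms (3/2)
2. 1046.512ms @ 3/2 + 1046.512ms (3/2)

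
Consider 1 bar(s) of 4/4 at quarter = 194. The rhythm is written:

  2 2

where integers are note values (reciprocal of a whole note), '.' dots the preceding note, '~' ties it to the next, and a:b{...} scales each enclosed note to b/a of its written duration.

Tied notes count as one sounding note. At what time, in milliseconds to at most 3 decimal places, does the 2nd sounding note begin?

note 2 onset = 2b = 618.557ms

1. 0.0ms @ 0 + 618.557ms (2)
2. 618.557ms @ 2 + 618.557ms (2)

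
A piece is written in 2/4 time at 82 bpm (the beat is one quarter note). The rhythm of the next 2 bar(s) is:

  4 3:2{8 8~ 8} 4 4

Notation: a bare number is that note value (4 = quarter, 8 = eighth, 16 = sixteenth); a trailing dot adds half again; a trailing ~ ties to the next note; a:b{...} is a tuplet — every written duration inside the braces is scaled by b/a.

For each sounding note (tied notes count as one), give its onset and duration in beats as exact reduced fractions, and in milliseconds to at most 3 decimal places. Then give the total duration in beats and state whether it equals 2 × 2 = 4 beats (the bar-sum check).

1) 0.0ms=0b +731.707ms=1b
2) 731.707ms=1b +243.902ms=1/3b
3) 975.61ms=4/3b +487.805ms=2/3b
4) 1463.415ms=2b +731.707ms=1b
5) 2195.122ms=3b +731.707ms=1b
Σ=4b of 4 (82bpm 2/4) — PASS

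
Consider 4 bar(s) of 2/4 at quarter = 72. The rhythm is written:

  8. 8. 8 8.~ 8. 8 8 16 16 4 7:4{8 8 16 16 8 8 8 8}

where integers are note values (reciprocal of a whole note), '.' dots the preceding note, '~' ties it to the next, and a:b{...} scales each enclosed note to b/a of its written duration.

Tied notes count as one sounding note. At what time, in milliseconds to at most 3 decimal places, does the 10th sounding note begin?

1. 0.0ms @ 0 + 625.0ms (3/4)
2. 625.0ms @ 3/4 + 625.0ms (3/4)
3. 1250.0ms @ 3/2 + 416.667ms (1/2)
4. 1666.667ms @ 2 + 1250.0ms (3/2)
5. 2916.667ms @ 7/2 + 416.667ms (1/2)
6. 3333.333ms @ 4 + 416.667ms (1/2)
7. 3750.0ms @ 9/2 + 208.333ms (1/4)
8. 3958.333ms @ 19/4 + 208.333ms (1/4)
9. 4166.667ms @ 5 + 833.333ms (1)
10. 5000.0ms @ 6 + 238.095ms (2/7)
11. 5238.095ms @ 44/7 + 238.095ms (2/7)
12. 5476.19ms @ 46/7 + 119.048ms (1/7)
13. 5595.238ms @ 47/7 + 119.048ms (1/7)
14. 5714.286ms @ 48/7 + 238.095ms (2/7)
15. 5952.381ms @ 50/7 + 238.095ms (2/7)
16. 6190.476ms @ 52/7 + 238.095ms (2/7)
17. 6428.571ms @ 54/7 + 238.095ms (2/7)

note 10 onset = 6b = 5000.0ms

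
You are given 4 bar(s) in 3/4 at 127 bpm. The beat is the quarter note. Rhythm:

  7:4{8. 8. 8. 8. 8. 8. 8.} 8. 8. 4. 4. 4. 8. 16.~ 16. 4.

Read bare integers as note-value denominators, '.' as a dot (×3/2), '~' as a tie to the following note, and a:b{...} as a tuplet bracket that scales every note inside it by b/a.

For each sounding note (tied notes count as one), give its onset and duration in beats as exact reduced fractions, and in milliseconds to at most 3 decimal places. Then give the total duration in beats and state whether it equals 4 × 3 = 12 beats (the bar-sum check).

1) 0.0ms=0b +202.475ms=3/7b
2) 202.475ms=3/7b +202.475ms=3/7b
3) 404.949ms=6/7b +202.475ms=3/7b
4) 607.424ms=9/7b +202.475ms=3/7b
5) 809.899ms=12/7b +202.475ms=3/7b
6) 1012.373ms=15/7b +202.475ms=3/7b
7) 1214.848ms=18/7b +202.475ms=3/7b
8) 1417.323ms=3b +354.331ms=3/4b
9) 1771.654ms=15/4b +354.331ms=3/4b
10) 2125.984ms=9/2b +708.661ms=3/2b
11) 2834.646ms=6b +708.661ms=3/2b
12) 3543.307ms=15/2b +708.661ms=3/2b
13) 4251.969ms=9b +354.331ms=3/4b
14) 4606.299ms=39/4b +354.331ms=3/4b
15) 4960.63ms=21/2b +708.661ms=3/2b
Σ=12b of 12 (127bpm 3/4) — PASS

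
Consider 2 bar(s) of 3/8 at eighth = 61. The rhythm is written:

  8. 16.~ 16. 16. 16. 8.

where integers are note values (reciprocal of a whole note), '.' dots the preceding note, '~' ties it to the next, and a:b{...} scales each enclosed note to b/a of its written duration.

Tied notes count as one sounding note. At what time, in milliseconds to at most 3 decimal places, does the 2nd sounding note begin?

note 2 onset = 3/2b = 1475.41ms

1. 0.0ms @ 0 + 1475.41ms (3/2)
2. 1475.41ms @ 3/2 + 1475.41ms (3/2)
3. 2950.82ms @ 3 + 737.705ms (3/4)
4. 3688.525ms @ 15/4 + 737.705ms (3/4)
5. 4426.23ms @ 9/2 + 1475.41ms (3/2)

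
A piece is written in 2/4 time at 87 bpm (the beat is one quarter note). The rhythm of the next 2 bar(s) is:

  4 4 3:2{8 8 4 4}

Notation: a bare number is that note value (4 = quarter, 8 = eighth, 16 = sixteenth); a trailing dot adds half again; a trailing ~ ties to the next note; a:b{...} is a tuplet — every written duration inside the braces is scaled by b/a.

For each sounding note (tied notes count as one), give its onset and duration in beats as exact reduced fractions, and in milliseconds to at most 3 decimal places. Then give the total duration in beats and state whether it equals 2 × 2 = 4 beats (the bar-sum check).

1) 0.0ms=0b +689.655ms=1b
2) 689.655ms=1b +689.655ms=1b
3) 1379.31ms=2b +229.885ms=1/3b
4) 1609.195ms=7/3b +229.885ms=1/3b
5) 1839.08ms=8/3b +459.77ms=2/3b
6) 2298.851ms=10/3b +459.77ms=2/3b
Σ=4b of 4 (87bpm 2/4) — PASS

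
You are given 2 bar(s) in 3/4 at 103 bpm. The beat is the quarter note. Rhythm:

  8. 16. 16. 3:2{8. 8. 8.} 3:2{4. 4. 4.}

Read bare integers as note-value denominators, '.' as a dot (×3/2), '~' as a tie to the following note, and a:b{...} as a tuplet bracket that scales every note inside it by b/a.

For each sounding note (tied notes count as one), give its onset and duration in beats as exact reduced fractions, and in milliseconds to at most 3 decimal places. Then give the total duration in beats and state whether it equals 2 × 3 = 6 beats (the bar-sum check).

1) 0.0ms=0b +436.893ms=3/4b
2) 436.893ms=3/4b +218.447ms=3/8b
3) 655.34ms=9/8b +218.447ms=3/8b
4) 873.786ms=3/2b +291.262ms=1/2b
5) 1165.049ms=2b +291.262ms=1/2b
6) 1456.311ms=5/2b +291.262ms=1/2b
7) 1747.573ms=3b +582.524ms=1b
8) 2330.097ms=4b +582.524ms=1b
9) 2912.621ms=5b +582.524ms=1b
Σ=6b of 6 (103bpm 3/4) — PASS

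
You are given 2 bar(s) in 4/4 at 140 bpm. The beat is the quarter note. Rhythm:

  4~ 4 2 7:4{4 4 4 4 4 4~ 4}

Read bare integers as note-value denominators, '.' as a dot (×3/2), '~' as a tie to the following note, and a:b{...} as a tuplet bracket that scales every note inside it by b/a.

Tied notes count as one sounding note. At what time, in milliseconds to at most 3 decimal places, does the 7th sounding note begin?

1. 0.0ms @ 0 + 857.143ms (2)
2. 857.143ms @ 2 + 857.143ms (2)
3. 1714.286ms @ 4 + 244.898ms (4/7)
4. 1959.184ms @ 32/7 + 244.898ms (4/7)
5. 2204.082ms @ 36/7 + 244.898ms (4/7)
6. 2448.98ms @ 40/7 + 244.898ms (4/7)
7. 2693.878ms @ 44/7 + 244.898ms (4/7)
8. 2938.776ms @ 48/7 + 489.796ms (8/7)

note 7 onset = 44/7b = 2693.878ms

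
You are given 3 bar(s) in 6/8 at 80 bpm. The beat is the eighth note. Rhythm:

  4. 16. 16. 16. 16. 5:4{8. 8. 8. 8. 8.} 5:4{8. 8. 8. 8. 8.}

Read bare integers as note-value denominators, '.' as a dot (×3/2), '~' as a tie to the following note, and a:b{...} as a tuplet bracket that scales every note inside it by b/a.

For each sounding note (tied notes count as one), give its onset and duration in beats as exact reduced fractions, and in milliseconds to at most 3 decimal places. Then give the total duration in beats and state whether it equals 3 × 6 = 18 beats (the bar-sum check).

1) 0.0ms=0b +2250.0ms=3b
2) 2250.0ms=3b +562.5ms=3/4b
3) 2812.5ms=15/4b +562.5ms=3/4b
4) 3375.0ms=9/2b +562.5ms=3/4b
5) 3937.5ms=21/4b +562.5ms=3/4b
6) 4500.0ms=6b +900.0ms=6/5b
7) 5400.0ms=36/5b +900.0ms=6/5b
8) 6300.0ms=42/5b +900.0ms=6/5b
9) 7200.0ms=48/5b +900.0ms=6/5b
10) 8100.0ms=54/5b +900.0ms=6/5b
11) 9000.0ms=12b +900.0ms=6/5b
12) 9900.0ms=66/5b +900.0ms=6/5b
13) 10800.0ms=72/5b +900.0ms=6/5b
14) 11700.0ms=78/5b +900.0ms=6/5b
15) 12600.0ms=84/5b +900.0ms=6/5b
Σ=18b of 18 (80bpm 6/8) — PASS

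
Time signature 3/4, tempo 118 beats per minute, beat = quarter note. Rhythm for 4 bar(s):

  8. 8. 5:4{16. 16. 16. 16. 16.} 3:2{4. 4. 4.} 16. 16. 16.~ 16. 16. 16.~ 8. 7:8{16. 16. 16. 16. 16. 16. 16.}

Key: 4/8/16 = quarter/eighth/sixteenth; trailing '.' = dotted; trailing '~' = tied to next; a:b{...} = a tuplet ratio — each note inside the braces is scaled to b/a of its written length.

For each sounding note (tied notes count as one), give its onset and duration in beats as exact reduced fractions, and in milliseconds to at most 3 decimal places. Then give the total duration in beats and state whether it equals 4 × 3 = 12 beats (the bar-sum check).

1) 0.0ms=0b +381.356ms=3/4b
2) 381.356ms=3/4b +381.356ms=3/4b
3) 762.712ms=3/2b +152.542ms=3/10b
4) 915.254ms=9/5b +152.542ms=3/10b
5) 1067.797ms=21/10b +152.542ms=3/10b
6) 1220.339ms=12/5b +152.542ms=3/10b
7) 1372.881ms=27/10b +152.542ms=3/10b
8) 1525.424ms=3b +508.475ms=1b
9) 2033.898ms=4b +508.475ms=1b
10) 2542.373ms=5b +508.475ms=1b
11) 3050.847ms=6b +190.678ms=3/8b
12) 3241.525ms=51/8b +190.678ms=3/8b
13) 3432.203ms=27/4b +381.356ms=3/4b
14) 3813.559ms=15/2b +190.678ms=3/8b
15) 4004.237ms=63/8b +572.034ms=9/8b
16) 4576.271ms=9b +217.918ms=3/7b
17) 4794.189ms=66/7b +217.918ms=3/7b
18) 5012.107ms=69/7b +217.918ms=3/7b
19) 5230.024ms=72/7b +217.918ms=3/7b
20) 5447.942ms=75/7b +217.918ms=3/7b
21) 5665.86ms=78/7b +217.918ms=3/7b
22) 5883.777ms=81/7b +217.918ms=3/7b
Σ=12b of 12 (118bpm 3/4) — PASS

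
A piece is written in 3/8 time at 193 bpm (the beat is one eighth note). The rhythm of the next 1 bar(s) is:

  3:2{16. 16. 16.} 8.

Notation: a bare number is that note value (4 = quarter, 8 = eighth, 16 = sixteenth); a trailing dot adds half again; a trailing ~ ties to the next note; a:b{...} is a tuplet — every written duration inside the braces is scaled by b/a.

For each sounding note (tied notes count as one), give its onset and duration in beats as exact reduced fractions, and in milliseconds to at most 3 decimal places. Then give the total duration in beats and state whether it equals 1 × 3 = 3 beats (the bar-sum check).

1) 0.0ms=0b +155.44ms=1/2b
2) 155.44ms=1/2b +155.44ms=1/2b
3) 310.881ms=1b +155.44ms=1/2b
4) 466.321ms=3/2b +466.321ms=3/2b
Σ=3b of 3 (193bpm 3/8) — PASS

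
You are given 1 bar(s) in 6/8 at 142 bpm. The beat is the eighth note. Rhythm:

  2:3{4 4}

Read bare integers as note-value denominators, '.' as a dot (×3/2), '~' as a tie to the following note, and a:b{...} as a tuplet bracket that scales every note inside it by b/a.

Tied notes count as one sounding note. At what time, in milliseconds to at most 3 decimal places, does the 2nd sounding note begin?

1. 0.0ms @ 0 + 1267.606ms (3)
2. 1267.606ms @ 3 + 1267.606ms (3)

note 2 onset = 3b = 1267.606ms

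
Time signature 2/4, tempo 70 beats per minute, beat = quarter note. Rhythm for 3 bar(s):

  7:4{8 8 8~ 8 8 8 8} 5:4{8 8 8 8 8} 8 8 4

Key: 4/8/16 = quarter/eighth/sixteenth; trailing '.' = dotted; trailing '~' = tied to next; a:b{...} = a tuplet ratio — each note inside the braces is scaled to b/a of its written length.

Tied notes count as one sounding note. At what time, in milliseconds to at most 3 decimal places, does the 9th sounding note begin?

1. 0.0ms @ 0 + 244.898ms (2/7)
2. 244.898ms @ 2/7 + 244.898ms (2/7)
3. 489.796ms @ 4/7 + 489.796ms (4/7)
4. 979.592ms @ 8/7 + 244.898ms (2/7)
5. 1224.49ms @ 10/7 + 244.898ms (2/7)
6. 1469.388ms @ 12/7 + 244.898ms (2/7)
7. 1714.286ms @ 2 + 342.857ms (2/5)
8. 2057.143ms @ 12/5 + 342.857ms (2/5)
9. 2400.0ms @ 14/5 + 342.857ms (2/5)
10. 2742.857ms @ 16/5 + 342.857ms (2/5)
11. 3085.714ms @ 18/5 + 342.857ms (2/5)
12. 3428.571ms @ 4 + 428.571ms (1/2)
13. 3857.143ms @ 9/2 + 428.571ms (1/2)
14. 4285.714ms @ 5 + 857.143ms (1)

note 9 onset = 14/5b = 2400.0ms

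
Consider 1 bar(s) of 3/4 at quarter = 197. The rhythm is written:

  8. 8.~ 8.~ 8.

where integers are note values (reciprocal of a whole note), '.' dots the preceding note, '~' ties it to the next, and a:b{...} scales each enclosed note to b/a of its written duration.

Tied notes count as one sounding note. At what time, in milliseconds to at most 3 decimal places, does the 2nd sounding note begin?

note 2 onset = 3/4b = 228.426ms

1. 0.0ms @ 0 + 228.426ms (3/4)
2. 228.426ms @ 3/4 + 685.279ms (9/4)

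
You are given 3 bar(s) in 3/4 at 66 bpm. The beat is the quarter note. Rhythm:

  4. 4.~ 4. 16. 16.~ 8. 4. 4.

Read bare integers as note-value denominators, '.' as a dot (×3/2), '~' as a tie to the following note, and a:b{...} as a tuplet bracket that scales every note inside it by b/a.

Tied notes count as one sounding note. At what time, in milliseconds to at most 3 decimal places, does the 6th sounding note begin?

note 6 onset = 15/2b = 6818.182ms

1. 0.0ms @ 0 + 1363.636ms (3/2)
2. 1363.636ms @ 3/2 + 2727.273ms (3)
3. 4090.909ms @ 9/2 + 340.909ms (3/8)
4. 4431.818ms @ 39/8 + 1022.727ms (9/8)
5. 5454.545ms @ 6 + 1363.636ms (3/2)
6. 6818.182ms @ 15/2 + 1363.636ms (3/2)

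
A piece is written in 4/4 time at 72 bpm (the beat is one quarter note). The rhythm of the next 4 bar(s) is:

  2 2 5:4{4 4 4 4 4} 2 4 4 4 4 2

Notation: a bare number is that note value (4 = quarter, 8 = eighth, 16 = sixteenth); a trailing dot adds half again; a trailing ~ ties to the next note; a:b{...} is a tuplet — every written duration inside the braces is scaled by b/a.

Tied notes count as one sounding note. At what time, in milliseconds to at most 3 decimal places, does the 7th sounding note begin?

1. 0.0ms @ 0 + 1666.667ms (2)
2. 1666.667ms @ 2 + 1666.667ms (2)
3. 3333.333ms @ 4 + 666.667ms (4/5)
4. 4000.0ms @ 24/5 + 666.667ms (4/5)
5. 4666.667ms @ 28/5 + 666.667ms (4/5)
6. 5333.333ms @ 32/5 + 666.667ms (4/5)
7. 6000.0ms @ 36/5 + 666.667ms (4/5)
8. 6666.667ms @ 8 + 1666.667ms (2)
9. 8333.333ms @ 10 + 833.333ms (1)
10. 9166.667ms @ 11 + 833.333ms (1)
11. 10000.0ms @ 12 + 833.333ms (1)
12. 10833.333ms @ 13 + 833.333ms (1)
13. 11666.667ms @ 14 + 1666.667ms (2)

note 7 onset = 36/5b = 6000.0ms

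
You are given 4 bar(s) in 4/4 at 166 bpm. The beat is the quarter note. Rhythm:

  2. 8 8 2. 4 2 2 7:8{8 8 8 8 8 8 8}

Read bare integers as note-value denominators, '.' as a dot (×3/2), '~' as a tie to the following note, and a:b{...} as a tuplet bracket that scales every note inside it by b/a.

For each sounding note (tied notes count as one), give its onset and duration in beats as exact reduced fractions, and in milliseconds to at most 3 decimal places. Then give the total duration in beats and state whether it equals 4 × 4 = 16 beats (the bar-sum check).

1) 0.0ms=0b +1084.337ms=3b
2) 1084.337ms=3b +180.723ms=1/2b
3) 1265.06ms=7/2b +180.723ms=1/2b
4) 1445.783ms=4b +1084.337ms=3b
5) 2530.12ms=7b +361.446ms=1b
6) 2891.566ms=8b +722.892ms=2b
7) 3614.458ms=10b +722.892ms=2b
8) 4337.349ms=12b +206.54ms=4/7b
9) 4543.89ms=88/7b +206.54ms=4/7b
10) 4750.43ms=92/7b +206.54ms=4/7b
11) 4956.971ms=96/7b +206.54ms=4/7b
12) 5163.511ms=100/7b +206.54ms=4/7b
13) 5370.052ms=104/7b +206.54ms=4/7b
14) 5576.592ms=108/7b +206.54ms=4/7b
Σ=16b of 16 (166bpm 4/4) — PASS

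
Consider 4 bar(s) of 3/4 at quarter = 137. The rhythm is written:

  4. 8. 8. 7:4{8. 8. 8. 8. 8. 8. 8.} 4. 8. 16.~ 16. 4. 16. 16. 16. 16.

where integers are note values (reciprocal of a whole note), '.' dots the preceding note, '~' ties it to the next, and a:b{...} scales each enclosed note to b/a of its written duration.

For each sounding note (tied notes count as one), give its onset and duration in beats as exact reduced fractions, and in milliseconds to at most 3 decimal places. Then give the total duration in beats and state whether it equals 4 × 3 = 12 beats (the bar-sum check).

1) 0.0ms=0b +656.934ms=3/2b
2) 656.934ms=3/2b +328.467ms=3/4b
3) 985.401ms=9/4b +328.467ms=3/4b
4) 1313.869ms=3b +187.696ms=3/7b
5) 1501.564ms=24/7b +187.696ms=3/7b
6) 1689.26ms=27/7b +187.696ms=3/7b
7) 1876.955ms=30/7b +187.696ms=3/7b
8) 2064.651ms=33/7b +187.696ms=3/7b
9) 2252.346ms=36/7b +187.696ms=3/7b
10) 2440.042ms=39/7b +187.696ms=3/7b
11) 2627.737ms=6b +656.934ms=3/2b
12) 3284.672ms=15/2b +328.467ms=3/4b
13) 3613.139ms=33/4b +328.467ms=3/4b
14) 3941.606ms=9b +656.934ms=3/2b
15) 4598.54ms=21/2b +164.234ms=3/8b
16) 4762.774ms=87/8b +164.234ms=3/8b
17) 4927.007ms=45/4b +164.234ms=3/8b
18) 5091.241ms=93/8b +164.234ms=3/8b
Σ=12b of 12 (137bpm 3/4) — PASS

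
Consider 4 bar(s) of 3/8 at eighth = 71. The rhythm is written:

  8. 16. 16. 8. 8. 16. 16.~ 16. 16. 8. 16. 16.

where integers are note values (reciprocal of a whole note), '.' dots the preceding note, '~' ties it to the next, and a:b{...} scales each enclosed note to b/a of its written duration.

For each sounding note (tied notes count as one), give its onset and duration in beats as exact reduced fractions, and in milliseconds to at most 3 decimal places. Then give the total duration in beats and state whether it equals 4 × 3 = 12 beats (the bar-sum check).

1) 0.0ms=0b +1267.606ms=3/2b
2) 1267.606ms=3/2b +633.803ms=3/4b
3) 1901.408ms=9/4b +633.803ms=3/4b
4) 2535.211ms=3b +1267.606ms=3/2b
5) 3802.817ms=9/2b +1267.606ms=3/2b
6) 5070.423ms=6b +633.803ms=3/4b
7) 5704.225ms=27/4b +1267.606ms=3/2b
8) 6971.831ms=33/4b +633.803ms=3/4b
9) 7605.634ms=9b +1267.606ms=3/2b
10) 8873.239ms=21/2b +633.803ms=3/4b
11) 9507.042ms=45/4b +633.803ms=3/4b
Σ=12b of 12 (71bpm 3/8) — PASS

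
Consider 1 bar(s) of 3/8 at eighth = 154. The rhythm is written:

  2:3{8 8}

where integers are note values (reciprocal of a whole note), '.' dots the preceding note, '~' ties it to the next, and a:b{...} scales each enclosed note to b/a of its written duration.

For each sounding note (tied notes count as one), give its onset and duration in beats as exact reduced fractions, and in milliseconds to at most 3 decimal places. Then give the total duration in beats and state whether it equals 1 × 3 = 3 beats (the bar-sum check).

1) 0.0ms=0b +584.416ms=3/2b
2) 584.416ms=3/2b +584.416ms=3/2b
Σ=3b of 3 (154bpm 3/8) — PASS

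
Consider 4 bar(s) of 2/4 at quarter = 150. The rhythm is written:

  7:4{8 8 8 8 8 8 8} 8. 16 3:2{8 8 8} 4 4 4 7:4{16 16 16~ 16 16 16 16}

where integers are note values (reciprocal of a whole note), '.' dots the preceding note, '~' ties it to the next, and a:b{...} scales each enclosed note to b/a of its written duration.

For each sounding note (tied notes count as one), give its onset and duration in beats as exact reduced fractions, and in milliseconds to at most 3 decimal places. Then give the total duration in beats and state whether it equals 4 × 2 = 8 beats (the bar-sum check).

1) 0.0ms=0b +114.286ms=2/7b
2) 114.286ms=2/7b +114.286ms=2/7b
3) 228.571ms=4/7b +114.286ms=2/7b
4) 342.857ms=6/7b +114.286ms=2/7b
5) 457.143ms=8/7b +114.286ms=2/7b
6) 571.429ms=10/7b +114.286ms=2/7b
7) 685.714ms=12/7b +114.286ms=2/7b
8) 800.0ms=2b +300.0ms=3/4b
9) 1100.0ms=11/4b +100.0ms=1/4b
10) 1200.0ms=3b +133.333ms=1/3b
11) 1333.333ms=10/3b +133.333ms=1/3b
12) 1466.667ms=11/3b +133.333ms=1/3b
13) 1600.0ms=4b +400.0ms=1b
14) 2000.0ms=5b +400.0ms=1b
15) 2400.0ms=6b +400.0ms=1b
16) 2800.0ms=7b +57.143ms=1/7b
17) 2857.143ms=50/7b +57.143ms=1/7b
18) 2914.286ms=51/7b +114.286ms=2/7b
19) 3028.571ms=53/7b +57.143ms=1/7b
20) 3085.714ms=54/7b +57.143ms=1/7b
21) 3142.857ms=55/7b +57.143ms=1/7b
Σ=8b of 8 (150bpm 2/4) — PASS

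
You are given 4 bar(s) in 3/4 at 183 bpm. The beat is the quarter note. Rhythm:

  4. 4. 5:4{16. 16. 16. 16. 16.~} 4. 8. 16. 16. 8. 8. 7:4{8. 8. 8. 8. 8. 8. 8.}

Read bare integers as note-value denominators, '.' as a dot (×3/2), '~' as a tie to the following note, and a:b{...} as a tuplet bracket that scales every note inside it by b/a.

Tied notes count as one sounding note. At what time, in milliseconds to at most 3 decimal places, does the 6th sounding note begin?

note 6 onset = 39/10b = 1278.689ms

1. 0.0ms @ 0 + 491.803ms (3/2)
2. 491.803ms @ 3/2 + 491.803ms (3/2)
3. 983.607ms @ 3 + 98.361ms (3/10)
4. 1081.967ms @ 33/10 + 98.361ms (3/10)
5. 1180.328ms @ 18/5 + 98.361ms (3/10)
6. 1278.689ms @ 39/10 + 98.361ms (3/10)
7. 1377.049ms @ 21/5 + 590.164ms (9/5)
8. 1967.213ms @ 6 + 245.902ms (3/4)
9. 2213.115ms @ 27/4 + 122.951ms (3/8)
10. 2336.066ms @ 57/8 + 122.951ms (3/8)
11. 2459.016ms @ 15/2 + 245.902ms (3/4)
12. 2704.918ms @ 33/4 + 245.902ms (3/4)
13. 2950.82ms @ 9 + 140.515ms (3/7)
14. 3091.335ms @ 66/7 + 140.515ms (3/7)
15. 3231.85ms @ 69/7 + 140.515ms (3/7)
16. 3372.365ms @ 72/7 + 140.515ms (3/7)
17. 3512.881ms @ 75/7 + 140.515ms (3/7)
18. 3653.396ms @ 78/7 + 140.515ms (3/7)
19. 3793.911ms @ 81/7 + 140.515ms (3/7)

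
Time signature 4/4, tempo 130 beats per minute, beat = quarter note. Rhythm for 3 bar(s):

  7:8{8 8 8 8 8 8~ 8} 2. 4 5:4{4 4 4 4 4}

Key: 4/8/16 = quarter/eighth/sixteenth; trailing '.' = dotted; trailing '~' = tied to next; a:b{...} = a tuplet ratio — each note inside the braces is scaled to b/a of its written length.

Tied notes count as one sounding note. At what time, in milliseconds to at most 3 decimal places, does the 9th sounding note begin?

note 9 onset = 8b = 3692.308ms

1. 0.0ms @ 0 + 263.736ms (4/7)
2. 263.736ms @ 4/7 + 263.736ms (4/7)
3. 527.473ms @ 8/7 + 263.736ms (4/7)
4. 791.209ms @ 12/7 + 263.736ms (4/7)
5. 1054.945ms @ 16/7 + 263.736ms (4/7)
6. 1318.681ms @ 20/7 + 527.473ms (8/7)
7. 1846.154ms @ 4 + 1384.615ms (3)
8. 3230.769ms @ 7 + 461.538ms (1)
9. 3692.308ms @ 8 + 369.231ms (4/5)
10. 4061.538ms @ 44/5 + 369.231ms (4/5)
11. 4430.769ms @ 48/5 + 369.231ms (4/5)
12. 4800.0ms @ 52/5 + 369.231ms (4/5)
13. 5169.231ms @ 56/5 + 369.231ms (4/5)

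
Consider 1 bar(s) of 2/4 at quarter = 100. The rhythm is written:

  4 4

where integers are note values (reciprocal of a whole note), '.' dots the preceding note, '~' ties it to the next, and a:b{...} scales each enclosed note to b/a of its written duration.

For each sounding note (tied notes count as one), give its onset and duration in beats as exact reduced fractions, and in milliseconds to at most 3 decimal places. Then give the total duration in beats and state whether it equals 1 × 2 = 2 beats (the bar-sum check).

1) 0.0ms=0b +600.0ms=1b
2) 600.0ms=1b +600.0ms=1b
Σ=2b of 2 (100bpm 2/4) — PASS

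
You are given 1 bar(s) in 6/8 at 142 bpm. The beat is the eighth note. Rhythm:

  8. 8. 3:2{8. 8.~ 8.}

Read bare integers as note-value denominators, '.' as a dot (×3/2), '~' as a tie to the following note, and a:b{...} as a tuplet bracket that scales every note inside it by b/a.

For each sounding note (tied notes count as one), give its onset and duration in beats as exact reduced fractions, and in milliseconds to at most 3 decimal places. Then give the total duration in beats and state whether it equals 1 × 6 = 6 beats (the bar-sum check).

1) 0.0ms=0b +633.803ms=3/2b
2) 633.803ms=3/2b +633.803ms=3/2b
3) 1267.606ms=3b +422.535ms=1b
4) 1690.141ms=4b +845.07ms=2b
Σ=6b of 6 (142bpm 6/8) — PASS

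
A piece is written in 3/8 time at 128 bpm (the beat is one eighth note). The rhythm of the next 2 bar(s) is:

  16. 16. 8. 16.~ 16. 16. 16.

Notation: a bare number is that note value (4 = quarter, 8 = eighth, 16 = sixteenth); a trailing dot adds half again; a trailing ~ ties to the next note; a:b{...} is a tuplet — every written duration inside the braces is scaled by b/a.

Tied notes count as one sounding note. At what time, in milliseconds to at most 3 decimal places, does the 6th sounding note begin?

note 6 onset = 21/4b = 2460.938ms

1. 0.0ms @ 0 + 351.562ms (3/4)
2. 351.562ms @ 3/4 + 351.562ms (3/4)
3. 703.125ms @ 3/2 + 703.125ms (3/2)
4. 1406.25ms @ 3 + 703.125ms (3/2)
5. 2109.375ms @ 9/2 + 351.562ms (3/4)
6. 2460.938ms @ 21/4 + 351.562ms (3/4)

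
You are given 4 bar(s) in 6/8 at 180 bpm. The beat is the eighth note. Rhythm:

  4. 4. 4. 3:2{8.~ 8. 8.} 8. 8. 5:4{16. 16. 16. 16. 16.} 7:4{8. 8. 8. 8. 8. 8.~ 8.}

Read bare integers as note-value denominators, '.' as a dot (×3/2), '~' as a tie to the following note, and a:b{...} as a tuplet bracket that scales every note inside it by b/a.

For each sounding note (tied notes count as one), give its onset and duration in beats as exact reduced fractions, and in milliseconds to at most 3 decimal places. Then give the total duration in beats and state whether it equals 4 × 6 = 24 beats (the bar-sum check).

1) 0.0ms=0b +1000.0ms=3b
2) 1000.0ms=3b +1000.0ms=3b
3) 2000.0ms=6b +1000.0ms=3b
4) 3000.0ms=9b +666.667ms=2b
5) 3666.667ms=11b +333.333ms=1b
6) 4000.0ms=12b +500.0ms=3/2b
7) 4500.0ms=27/2b +500.0ms=3/2b
8) 5000.0ms=15b +200.0ms=3/5b
9) 5200.0ms=78/5b +200.0ms=3/5b
10) 5400.0ms=81/5b +200.0ms=3/5b
11) 5600.0ms=84/5b +200.0ms=3/5b
12) 5800.0ms=87/5b +200.0ms=3/5b
13) 6000.0ms=18b +285.714ms=6/7b
14) 6285.714ms=132/7b +285.714ms=6/7b
15) 6571.429ms=138/7b +285.714ms=6/7b
16) 6857.143ms=144/7b +285.714ms=6/7b
17) 7142.857ms=150/7b +285.714ms=6/7b
18) 7428.571ms=156/7b +571.429ms=12/7b
Σ=24b of 24 (180bpm 6/8) — PASS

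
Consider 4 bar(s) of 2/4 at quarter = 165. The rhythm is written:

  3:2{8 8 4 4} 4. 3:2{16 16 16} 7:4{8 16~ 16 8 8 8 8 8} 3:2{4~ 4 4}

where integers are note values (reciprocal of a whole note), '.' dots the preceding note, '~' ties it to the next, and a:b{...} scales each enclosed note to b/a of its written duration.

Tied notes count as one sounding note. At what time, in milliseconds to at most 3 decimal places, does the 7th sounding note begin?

1. 0.0ms @ 0 + 121.212ms (1/3)
2. 121.212ms @ 1/3 + 121.212ms (1/3)
3. 242.424ms @ 2/3 + 242.424ms (2/3)
4. 484.848ms @ 4/3 + 242.424ms (2/3)
5. 727.273ms @ 2 + 545.455ms (3/2)
6. 1272.727ms @ 7/2 + 60.606ms (1/6)
7. 1333.333ms @ 11/3 + 60.606ms (1/6)
8. 1393.939ms @ 23/6 + 60.606ms (1/6)
9. 1454.545ms @ 4 + 103.896ms (2/7)
10. 1558.442ms @ 30/7 + 103.896ms (2/7)
11. 1662.338ms @ 32/7 + 103.896ms (2/7)
12. 1766.234ms @ 34/7 + 103.896ms (2/7)
13. 1870.13ms @ 36/7 + 103.896ms (2/7)
14. 1974.026ms @ 38/7 + 103.896ms (2/7)
15. 2077.922ms @ 40/7 + 103.896ms (2/7)
16. 2181.818ms @ 6 + 484.848ms (4/3)
17. 2666.667ms @ 22/3 + 242.424ms (2/3)

note 7 onset = 11/3b = 1333.333ms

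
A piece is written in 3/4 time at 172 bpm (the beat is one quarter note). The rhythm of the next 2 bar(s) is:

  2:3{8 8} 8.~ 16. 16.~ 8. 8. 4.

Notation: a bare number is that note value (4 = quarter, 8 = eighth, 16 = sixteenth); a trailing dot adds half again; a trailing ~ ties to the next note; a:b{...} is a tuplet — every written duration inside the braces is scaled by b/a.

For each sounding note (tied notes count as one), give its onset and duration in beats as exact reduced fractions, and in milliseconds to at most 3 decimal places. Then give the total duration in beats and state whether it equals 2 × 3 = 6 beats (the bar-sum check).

1) 0.0ms=0b +261.628ms=3/4b
2) 261.628ms=3/4b +261.628ms=3/4b
3) 523.256ms=3/2b +392.442ms=9/8b
4) 915.698ms=21/8b +392.442ms=9/8b
5) 1308.14ms=15/4b +261.628ms=3/4b
6) 1569.767ms=9/2b +523.256ms=3/2b
Σ=6b of 6 (172bpm 3/4) — PASS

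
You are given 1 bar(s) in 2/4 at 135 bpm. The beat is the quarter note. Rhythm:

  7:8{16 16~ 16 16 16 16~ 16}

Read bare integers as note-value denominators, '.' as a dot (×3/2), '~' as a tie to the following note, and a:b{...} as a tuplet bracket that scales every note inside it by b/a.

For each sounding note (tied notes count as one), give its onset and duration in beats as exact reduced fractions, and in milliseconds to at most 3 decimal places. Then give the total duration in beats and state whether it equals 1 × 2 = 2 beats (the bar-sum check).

1) 0.0ms=0b +126.984ms=2/7b
2) 126.984ms=2/7b +253.968ms=4/7b
3) 380.952ms=6/7b +126.984ms=2/7b
4) 507.937ms=8/7b +126.984ms=2/7b
5) 634.921ms=10/7b +253.968ms=4/7b
Σ=2b of 2 (135bpm 2/4) — PASS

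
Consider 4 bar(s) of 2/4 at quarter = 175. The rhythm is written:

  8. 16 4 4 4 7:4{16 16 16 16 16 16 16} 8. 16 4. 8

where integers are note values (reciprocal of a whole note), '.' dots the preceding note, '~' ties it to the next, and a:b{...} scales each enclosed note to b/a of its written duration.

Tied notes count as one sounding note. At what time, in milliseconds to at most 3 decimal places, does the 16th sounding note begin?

note 16 onset = 15/2b = 2571.429ms

1. 0.0ms @ 0 + 257.143ms (3/4)
2. 257.143ms @ 3/4 + 85.714ms (1/4)
3. 342.857ms @ 1 + 342.857ms (1)
4. 685.714ms @ 2 + 342.857ms (1)
5. 1028.571ms @ 3 + 342.857ms (1)
6. 1371.429ms @ 4 + 48.98ms (1/7)
7. 1420.408ms @ 29/7 + 48.98ms (1/7)
8. 1469.388ms @ 30/7 + 48.98ms (1/7)
9. 1518.367ms @ 31/7 + 48.98ms (1/7)
10. 1567.347ms @ 32/7 + 48.98ms (1/7)
11. 1616.327ms @ 33/7 + 48.98ms (1/7)
12. 1665.306ms @ 34/7 + 48.98ms (1/7)
13. 1714.286ms @ 5 + 257.143ms (3/4)
14. 1971.429ms @ 23/4 + 85.714ms (1/4)
15. 2057.143ms @ 6 + 514.286ms (3/2)
16. 2571.429ms @ 15/2 + 171.429ms (1/2)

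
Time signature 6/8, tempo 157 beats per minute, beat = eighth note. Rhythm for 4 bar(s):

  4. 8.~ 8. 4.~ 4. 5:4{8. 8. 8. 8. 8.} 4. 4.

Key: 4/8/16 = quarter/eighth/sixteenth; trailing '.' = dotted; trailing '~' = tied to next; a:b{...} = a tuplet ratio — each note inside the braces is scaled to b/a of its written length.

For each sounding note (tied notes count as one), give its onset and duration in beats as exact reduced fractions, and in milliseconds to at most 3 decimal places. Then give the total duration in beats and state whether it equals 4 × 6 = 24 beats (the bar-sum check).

1) 0.0ms=0b +1146.497ms=3b
2) 1146.497ms=3b +1146.497ms=3b
3) 2292.994ms=6b +2292.994ms=6b
4) 4585.987ms=12b +458.599ms=6/5b
5) 5044.586ms=66/5b +458.599ms=6/5b
6) 5503.185ms=72/5b +458.599ms=6/5b
7) 5961.783ms=78/5b +458.599ms=6/5b
8) 6420.382ms=84/5b +458.599ms=6/5b
9) 6878.981ms=18b +1146.497ms=3b
10) 8025.478ms=21b +1146.497ms=3b
Σ=24b of 24 (157bpm 6/8) — PASS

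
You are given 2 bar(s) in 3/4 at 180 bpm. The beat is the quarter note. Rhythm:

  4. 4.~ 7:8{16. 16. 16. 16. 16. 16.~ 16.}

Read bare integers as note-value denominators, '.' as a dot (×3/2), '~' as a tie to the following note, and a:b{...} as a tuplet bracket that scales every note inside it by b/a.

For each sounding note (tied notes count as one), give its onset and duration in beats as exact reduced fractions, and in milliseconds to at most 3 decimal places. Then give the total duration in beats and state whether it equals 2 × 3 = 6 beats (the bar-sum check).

1) 0.0ms=0b +500.0ms=3/2b
2) 500.0ms=3/2b +642.857ms=27/14b
3) 1142.857ms=24/7b +142.857ms=3/7b
4) 1285.714ms=27/7b +142.857ms=3/7b
5) 1428.571ms=30/7b +142.857ms=3/7b
6) 1571.429ms=33/7b +142.857ms=3/7b
7) 1714.286ms=36/7b +285.714ms=6/7b
Σ=6b of 6 (180bpm 3/4) — PASS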